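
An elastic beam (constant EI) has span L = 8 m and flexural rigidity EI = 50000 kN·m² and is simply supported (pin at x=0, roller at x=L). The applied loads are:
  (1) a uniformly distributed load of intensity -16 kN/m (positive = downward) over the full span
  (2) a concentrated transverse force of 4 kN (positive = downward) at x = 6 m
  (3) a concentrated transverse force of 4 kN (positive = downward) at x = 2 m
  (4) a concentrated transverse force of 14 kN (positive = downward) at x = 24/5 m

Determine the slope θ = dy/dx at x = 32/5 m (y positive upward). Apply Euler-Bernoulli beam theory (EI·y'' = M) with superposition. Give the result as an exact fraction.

θ(32/5) = -3201/781250 rad

Load 1 — uniform load w=-16 kN/m over full span:
  θ_1 = -w(L³-6Lx²+4x³)/(24EI) = -(-16)·(8³-6·8·(32/5)²+4·(32/5)³)/(24·50000) = -2112/390625 rad
Load 2 — point force P=4 kN at a=6 m (b=L-a=2):
  θ_2 = -Pa(2L²-6Lx+3x²+a²)/(6LEI)  [x>a] = -4·6·(2·8²-6·8·(32/5)+3·(32/5)²+6²)/(6·8·50000) = 127/625000 rad
Load 3 — point force P=4 kN at a=2 m (b=L-a=6):
  θ_3 = -Pa(2L²-6Lx+3x²+a²)/(6LEI)  [x>a] = -4·2·(2·8²-6·8·(32/5)+3·(32/5)²+2²)/(6·8·50000) = 109/625000 rad
Load 4 — point force P=14 kN at a=24/5 m (b=L-a=16/5):
  θ_4 = -Pa(2L²-6Lx+3x²+a²)/(6LEI)  [x>a] = -14·(24/5)·(2·8²-6·8·(32/5)+3·(32/5)²+(24/5)²)/(6·8·50000) = 364/390625 rad
Superposition: θ = Σ θ_i = -3201/781250 rad ≈ -0.004097 rad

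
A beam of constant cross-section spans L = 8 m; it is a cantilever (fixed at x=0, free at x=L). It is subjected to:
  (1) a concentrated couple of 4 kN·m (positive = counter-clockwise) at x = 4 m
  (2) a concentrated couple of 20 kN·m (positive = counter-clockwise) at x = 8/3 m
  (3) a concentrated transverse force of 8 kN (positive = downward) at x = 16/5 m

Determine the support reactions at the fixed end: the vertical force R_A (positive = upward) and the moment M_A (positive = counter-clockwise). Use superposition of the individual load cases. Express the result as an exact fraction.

Load 1 — applied couple M₀=4 kN·m at a=4 m (b=L-a=4):
  R_A = 0 kN
  M_A = -M₀ = -4 kN·m
Load 2 — applied couple M₀=20 kN·m at a=8/3 m (b=L-a=16/3):
  R_A = 0 kN
  M_A = -M₀ = -20 kN·m
Load 3 — point force P=8 kN at a=16/5 m (b=L-a=24/5):
  R_A = P = 8 kN
  M_A = Pa = 8·(16/5) = 128/5 kN·m
Superposition: R_A = 8 kN, M_A = 8/5 kN·m

R_A = 8 kN, M_A = 8/5 kN·m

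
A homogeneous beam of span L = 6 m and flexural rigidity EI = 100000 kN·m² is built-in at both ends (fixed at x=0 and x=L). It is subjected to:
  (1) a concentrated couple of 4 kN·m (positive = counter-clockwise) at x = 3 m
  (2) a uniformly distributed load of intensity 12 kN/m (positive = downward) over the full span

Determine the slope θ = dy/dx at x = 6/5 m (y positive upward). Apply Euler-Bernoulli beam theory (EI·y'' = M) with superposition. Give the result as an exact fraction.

θ(6/5) = -663/3125000 rad

Load 1 — applied couple M₀=4 kN·m at a=3 m (b=L-a=3):
  θ_1 = (R_Ax²/2 - M_Ax)/EI  [x≤a] with R_A=1, M_A=1 = (1·(6/5)²/2 - 1·(6/5))/100000 = -3/625000 rad
Load 2 — uniform load w=12 kN/m over full span:
  θ_2 = -wx(L-x)(L-2x)/(12EI) = -12·(6/5)·(6-(6/5))·(6-2·(6/5))/(12·100000) = -81/390625 rad
Superposition: θ = Σ θ_i = -663/3125000 rad ≈ -0.000212 rad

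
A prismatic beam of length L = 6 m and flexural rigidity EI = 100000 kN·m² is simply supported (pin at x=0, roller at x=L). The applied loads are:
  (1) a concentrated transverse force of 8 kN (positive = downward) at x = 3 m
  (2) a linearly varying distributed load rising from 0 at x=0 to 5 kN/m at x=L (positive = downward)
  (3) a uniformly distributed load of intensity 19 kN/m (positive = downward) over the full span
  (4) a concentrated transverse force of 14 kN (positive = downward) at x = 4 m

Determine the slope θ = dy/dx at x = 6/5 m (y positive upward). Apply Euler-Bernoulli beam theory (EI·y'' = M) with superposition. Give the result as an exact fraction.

Load 1 — point force P=8 kN at a=3 m (b=L-a=3):
  θ_1 = -Pb(L²-b²-3x²)/(6LEI)  [x≤a] = -8·3·(6²-3²-3·(6/5)²)/(6·6·100000) = -189/1250000 rad
Load 2 — triangular load w₀=5 kN/m (0→w₀ over full span):
  θ_2 = -w₀(7L⁴-30L²x²+15x⁴)/(360LEI) = -5·(7·6⁴-30·6²·(6/5)²+15·(6/5)⁴)/(360·6·100000) = -273/1562500 rad
Load 3 — uniform load w=19 kN/m over full span:
  θ_3 = -w(L³-6Lx²+4x³)/(24EI) = -19·(6³-6·6·(6/5)²+4·(6/5)³)/(24·100000) = -16929/12500000 rad
Load 4 — point force P=14 kN at a=4 m (b=L-a=2):
  θ_4 = -Pb(L²-b²-3x²)/(6LEI)  [x≤a] = -14·2·(6²-2²-3·(6/5)²)/(6·6·100000) = -1211/5625000 rad
Superposition: θ = Σ θ_i = -213247/112500000 rad ≈ -0.001896 rad

θ(6/5) = -213247/112500000 rad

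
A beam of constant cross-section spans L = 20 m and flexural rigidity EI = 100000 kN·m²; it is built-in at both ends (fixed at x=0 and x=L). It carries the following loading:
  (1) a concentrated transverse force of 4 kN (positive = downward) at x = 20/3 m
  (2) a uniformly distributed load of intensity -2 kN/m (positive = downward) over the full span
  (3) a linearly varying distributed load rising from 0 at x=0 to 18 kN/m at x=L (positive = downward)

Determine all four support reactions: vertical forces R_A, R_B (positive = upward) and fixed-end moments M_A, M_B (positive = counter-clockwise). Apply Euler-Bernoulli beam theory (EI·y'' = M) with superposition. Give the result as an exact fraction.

Load 1 — point force P=4 kN at a=20/3 m (b=L-a=40/3):
  R_A = Pb²(3a+b)/L³ = 4·(40/3)²·(3·(20/3)+(40/3))/20³ = 80/27 kN
  M_A = Pab²/L² = 4·(20/3)·(40/3)²/20² = 320/27 kN·m
  R_B = Pa²(a+3b)/L³ = 4·(20/3)²·((20/3)+3·(40/3))/20³ = 28/27 kN
  M_B = -Pa²b/L² = -4·(20/3)²·(40/3)/20² = -160/27 kN·m
Load 2 — uniform load w=-2 kN/m over full span:
  R_A = wL/2 = (-2)·20/2 = -20 kN
  M_A = wL²/12 = (-2)·20²/12 = -200/3 kN·m
  R_B = wL/2 = (-2)·20/2 = -20 kN
  M_B = -wL²/12 = -(-2)·20²/12 = 200/3 kN·m
Load 3 — triangular load w₀=18 kN/m (0→w₀ over full span):
  R_A = 3w₀L/20 = 3·18·20/20 = 54 kN
  M_A = w₀L²/30 = 18·20²/30 = 240 kN·m
  R_B = 7w₀L/20 = 7·18·20/20 = 126 kN
  M_B = -w₀L²/20 = -18·20²/20 = -360 kN·m
Superposition: R_A = 998/27 kN, M_A = 5000/27 kN·m, R_B = 2890/27 kN, M_B = -8080/27 kN·m

R_A = 998/27 kN, M_A = 5000/27 kN·m, R_B = 2890/27 kN, M_B = -8080/27 kN·m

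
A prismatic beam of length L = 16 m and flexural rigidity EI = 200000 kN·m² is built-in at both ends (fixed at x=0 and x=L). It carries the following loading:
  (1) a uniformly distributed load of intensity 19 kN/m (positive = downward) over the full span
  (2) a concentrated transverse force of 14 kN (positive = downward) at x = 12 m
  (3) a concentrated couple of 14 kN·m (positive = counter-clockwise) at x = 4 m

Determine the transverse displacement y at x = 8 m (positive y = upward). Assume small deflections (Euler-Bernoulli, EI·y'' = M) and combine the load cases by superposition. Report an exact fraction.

y(8) = -417/25000 m

Load 1 — uniform load w=19 kN/m over full span:
  y_1 = -wx²(L-x)²/(24EI) = -19·8²·(16-8)²/(24·200000) = -152/9375 m
Load 2 — point force P=14 kN at a=12 m (b=L-a=4):
  y_2 = -Pb²x²(3aL-(3a+b)x)/(6L³EI)  [x≤a] = -14·4²·8²·(3·12·16-(3·12+4)·8)/(6·16³·200000) = -7/9375 m
Load 3 — applied couple M₀=14 kN·m at a=4 m (b=L-a=12):
  y_3 = (R_Ax³/6 - M_Ax²/2 - M₀(x-a)²/2)/EI  [x>a] with R_A=63/64, M_A=-21/8 = ((63/64)·8³/6 - (-21/8)·8²/2 - 14·(8-4)²/2)/200000 = 7/25000 m
Superposition: y = Σ y_i = -417/25000 m ≈ -0.016680 m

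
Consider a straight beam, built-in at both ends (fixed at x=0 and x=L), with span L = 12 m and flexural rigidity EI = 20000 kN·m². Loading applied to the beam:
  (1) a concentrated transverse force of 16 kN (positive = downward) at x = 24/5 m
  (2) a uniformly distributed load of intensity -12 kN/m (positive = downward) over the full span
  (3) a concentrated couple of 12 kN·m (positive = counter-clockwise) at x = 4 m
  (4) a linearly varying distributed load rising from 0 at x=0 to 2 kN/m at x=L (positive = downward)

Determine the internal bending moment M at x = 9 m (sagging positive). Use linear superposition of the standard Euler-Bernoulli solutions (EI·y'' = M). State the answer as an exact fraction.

Load 1 — point force P=16 kN at a=24/5 m (b=L-a=36/5):
  M_1 = Pa²(a+3b)(L-x)/L³ - Pa²b/L²  [x>a] = 16·(24/5)²·((24/5)+3·(36/5))·(12-9)/12³ - 16·(24/5)²·(36/5)/12² = -192/125 kN·m
Load 2 — uniform load w=-12 kN/m over full span:
  M_2 = wLx/2 - wL²/12 - wx²/2 = (-12)·12·9/2 - (-12)·12²/12 - (-12)·9²/2 = -18 kN·m
Load 3 — applied couple M₀=12 kN·m at a=4 m (b=L-a=8):
  M_3 = R_Ax - M_A - M₀  [x>a] with R_A=4/3, M_A=0 = (4/3)·9 - 0 - 12 = 0 kN·m
Load 4 — triangular load w₀=2 kN/m (0→w₀ over full span):
  M_4 = 3w₀Lx/20 - w₀L²/30 - w₀x³/(6L) = 3·2·12·9/20 - 2·12²/30 - 2·9³/(6·12) = 51/20 kN·m
Superposition: M = Σ M_i = -8493/500 kN·m ≈ -16.986000 kN·m

M(9) = -8493/500 kN·m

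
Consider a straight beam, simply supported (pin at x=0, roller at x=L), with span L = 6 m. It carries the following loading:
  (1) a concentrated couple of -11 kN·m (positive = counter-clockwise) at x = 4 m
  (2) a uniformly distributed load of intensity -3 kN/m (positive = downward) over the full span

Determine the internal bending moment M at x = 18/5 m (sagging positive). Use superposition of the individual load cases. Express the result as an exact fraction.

Load 1 — applied couple M₀=-11 kN·m at a=4 m (b=L-a=2):
  M_1 = M₀x/L  [x≤a] = (-11)·(18/5)/6 = -33/5 kN·m
Load 2 — uniform load w=-3 kN/m over full span:
  M_2 = wx(L-x)/2 = (-3)·(18/5)·(6-(18/5))/2 = -324/25 kN·m
Superposition: M = Σ M_i = -489/25 kN·m ≈ -19.560000 kN·m

M(18/5) = -489/25 kN·m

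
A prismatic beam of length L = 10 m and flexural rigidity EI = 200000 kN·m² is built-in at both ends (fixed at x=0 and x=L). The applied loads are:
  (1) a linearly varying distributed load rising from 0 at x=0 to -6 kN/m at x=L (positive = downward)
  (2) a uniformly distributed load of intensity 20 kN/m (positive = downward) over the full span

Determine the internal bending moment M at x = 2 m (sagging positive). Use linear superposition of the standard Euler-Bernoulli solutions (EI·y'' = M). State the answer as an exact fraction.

Load 1 — triangular load w₀=-6 kN/m (0→w₀ over full span):
  M_1 = 3w₀Lx/20 - w₀L²/30 - w₀x³/(6L) = 3·(-6)·10·2/20 - (-6)·10²/30 - (-6)·2³/(6·10) = 14/5 kN·m
Load 2 — uniform load w=20 kN/m over full span:
  M_2 = wLx/2 - wL²/12 - wx²/2 = 20·10·2/2 - 20·10²/12 - 20·2²/2 = -20/3 kN·m
Superposition: M = Σ M_i = -58/15 kN·m ≈ -3.866667 kN·m

M(2) = -58/15 kN·m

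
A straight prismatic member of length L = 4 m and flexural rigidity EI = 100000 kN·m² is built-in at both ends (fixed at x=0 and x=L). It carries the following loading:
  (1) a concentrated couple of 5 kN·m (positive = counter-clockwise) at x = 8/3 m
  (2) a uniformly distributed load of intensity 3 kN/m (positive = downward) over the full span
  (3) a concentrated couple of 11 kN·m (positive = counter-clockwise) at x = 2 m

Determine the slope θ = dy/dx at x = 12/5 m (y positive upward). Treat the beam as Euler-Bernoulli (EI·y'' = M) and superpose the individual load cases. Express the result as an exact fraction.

θ(12/5) = 153/6250000 rad

Load 1 — applied couple M₀=5 kN·m at a=8/3 m (b=L-a=4/3):
  θ_1 = (R_Ax²/2 - M_Ax)/EI  [x≤a] with R_A=5/3, M_A=5/3 = ((5/3)·(12/5)²/2 - (5/3)·(12/5))/100000 = 1/125000 rad
Load 2 — uniform load w=3 kN/m over full span:
  θ_2 = -wx(L-x)(L-2x)/(12EI) = -3·(12/5)·(4-(12/5))·(4-2·(12/5))/(12·100000) = 3/390625 rad
Load 3 — applied couple M₀=11 kN·m at a=2 m (b=L-a=2):
  θ_3 = (R_Ax²/2 - M_Ax - M₀(x-a))/EI  [x>a] with R_A=33/8, M_A=11/4 = ((33/8)·(12/5)²/2 - (11/4)·(12/5) - 11·((12/5)-2))/100000 = 11/1250000 rad
Superposition: θ = Σ θ_i = 153/6250000 rad ≈ 0.000024 rad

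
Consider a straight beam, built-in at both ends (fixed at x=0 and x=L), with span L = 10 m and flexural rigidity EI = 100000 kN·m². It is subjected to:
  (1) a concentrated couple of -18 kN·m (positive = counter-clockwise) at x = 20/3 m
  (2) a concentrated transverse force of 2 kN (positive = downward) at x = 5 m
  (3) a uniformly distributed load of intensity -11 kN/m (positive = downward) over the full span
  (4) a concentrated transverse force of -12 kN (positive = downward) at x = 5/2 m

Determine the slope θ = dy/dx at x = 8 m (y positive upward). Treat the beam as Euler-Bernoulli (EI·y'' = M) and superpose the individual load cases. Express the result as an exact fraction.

θ(8) = -973/1000000 rad

Load 1 — applied couple M₀=-18 kN·m at a=20/3 m (b=L-a=10/3):
  θ_1 = (R_Ax²/2 - M_Ax - M₀(x-a))/EI  [x>a] with R_A=-12/5, M_A=-6 = ((-12/5)·8²/2 - (-6)·8 - (-18)·(8-(20/3)))/100000 = -3/62500 rad
Load 2 — point force P=2 kN at a=5 m (b=L-a=5):
  θ_2 = Pa²(L-x)(2bL-(3b+a)(L-x))/(2L³EI)  [x>a] = 2·5²·(10-8)·(2·5·10-(3·5+5)·(10-8))/(2·10³·100000) = 3/100000 rad
Load 3 — uniform load w=-11 kN/m over full span:
  θ_3 = -wx(L-x)(L-2x)/(12EI) = -(-11)·8·(10-8)·(10-2·8)/(12·100000) = -11/12500 rad
Load 4 — point force P=-12 kN at a=5/2 m (b=L-a=15/2):
  θ_4 = Pa²(L-x)(2bL-(3b+a)(L-x))/(2L³EI)  [x>a] = (-12)·(5/2)²·(10-8)·(2·(15/2)·10-(3·(15/2)+(5/2))·(10-8))/(2·10³·100000) = -3/40000 rad
Superposition: θ = Σ θ_i = -973/1000000 rad ≈ -0.000973 rad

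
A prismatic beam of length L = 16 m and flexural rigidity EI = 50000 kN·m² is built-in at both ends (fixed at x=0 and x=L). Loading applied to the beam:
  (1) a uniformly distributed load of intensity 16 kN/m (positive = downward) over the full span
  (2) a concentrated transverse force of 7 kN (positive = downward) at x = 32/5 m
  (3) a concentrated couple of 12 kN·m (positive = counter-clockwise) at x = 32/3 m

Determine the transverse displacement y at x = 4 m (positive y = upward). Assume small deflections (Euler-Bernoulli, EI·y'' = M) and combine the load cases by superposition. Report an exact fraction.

Load 1 — uniform load w=16 kN/m over full span:
  y_1 = -wx²(L-x)²/(24EI) = -16·4²·(16-4)²/(24·50000) = -96/3125 m
Load 2 — point force P=7 kN at a=32/5 m (b=L-a=48/5):
  y_2 = -Pb²x²(3aL-(3a+b)x)/(6L³EI)  [x≤a] = -7·(48/5)²·4²·(3·(32/5)·16-(3·(32/5)+(48/5))·4)/(6·16³·50000) = -126/78125 m
Load 3 — applied couple M₀=12 kN·m at a=32/3 m (b=L-a=16/3):
  y_3 = (R_Ax³/6 - M_Ax²/2)/EI  [x≤a] with R_A=1, M_A=4 = (1·4³/6 - 4·4²/2)/50000 = -4/9375 m
Superposition: y = Σ y_i = -7678/234375 m ≈ -0.032759 m

y(4) = -7678/234375 m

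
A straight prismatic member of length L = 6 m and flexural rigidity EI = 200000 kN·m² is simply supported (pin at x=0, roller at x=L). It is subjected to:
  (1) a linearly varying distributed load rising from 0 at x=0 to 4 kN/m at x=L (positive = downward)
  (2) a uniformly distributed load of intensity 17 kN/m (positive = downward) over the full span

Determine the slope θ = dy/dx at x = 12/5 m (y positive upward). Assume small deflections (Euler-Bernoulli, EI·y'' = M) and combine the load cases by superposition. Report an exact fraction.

θ(12/5) = -32181/125000000 rad

Load 1 — triangular load w₀=4 kN/m (0→w₀ over full span):
  θ_1 = -w₀(7L⁴-30L²x²+15x⁴)/(360LEI) = -4·(7·6⁴-30·6²·(12/5)²+15·(12/5)⁴)/(360·6·200000) = -969/31250000 rad
Load 2 — uniform load w=17 kN/m over full span:
  θ_2 = -w(L³-6Lx²+4x³)/(24EI) = -17·(6³-6·6·(12/5)²+4·(12/5)³)/(24·200000) = -5661/25000000 rad
Superposition: θ = Σ θ_i = -32181/125000000 rad ≈ -0.000257 rad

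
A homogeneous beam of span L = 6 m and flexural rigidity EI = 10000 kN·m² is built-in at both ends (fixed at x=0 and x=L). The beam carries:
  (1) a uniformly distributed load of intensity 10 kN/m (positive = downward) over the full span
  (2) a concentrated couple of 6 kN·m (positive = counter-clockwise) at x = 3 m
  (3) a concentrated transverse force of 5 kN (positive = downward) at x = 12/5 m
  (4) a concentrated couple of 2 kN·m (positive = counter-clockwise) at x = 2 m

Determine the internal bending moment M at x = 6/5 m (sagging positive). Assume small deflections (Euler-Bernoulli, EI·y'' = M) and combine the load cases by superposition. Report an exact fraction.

M(6/5) = -599/750 kN·m

Load 1 — uniform load w=10 kN/m over full span:
  M_1 = wLx/2 - wL²/12 - wx²/2 = 10·6·(6/5)/2 - 10·6²/12 - 10·(6/5)²/2 = -6/5 kN·m
Load 2 — applied couple M₀=6 kN·m at a=3 m (b=L-a=3):
  M_2 = R_Ax - M_A  [x≤a] with R_A=3/2, M_A=3/2 = (3/2)·(6/5) - (3/2) = 3/10 kN·m
Load 3 — point force P=5 kN at a=12/5 m (b=L-a=18/5):
  M_3 = Pb²(3a+b)x/L³ - Pab²/L²  [x≤a] = 5·(18/5)²·(3·(12/5)+(18/5))·(6/5)/6³ - 5·(12/5)·(18/5)²/6² = -54/125 kN·m
Load 4 — applied couple M₀=2 kN·m at a=2 m (b=L-a=4):
  M_4 = R_Ax - M_A  [x≤a] with R_A=4/9, M_A=0 = (4/9)·(6/5) - 0 = 8/15 kN·m
Superposition: M = Σ M_i = -599/750 kN·m ≈ -0.798667 kN·m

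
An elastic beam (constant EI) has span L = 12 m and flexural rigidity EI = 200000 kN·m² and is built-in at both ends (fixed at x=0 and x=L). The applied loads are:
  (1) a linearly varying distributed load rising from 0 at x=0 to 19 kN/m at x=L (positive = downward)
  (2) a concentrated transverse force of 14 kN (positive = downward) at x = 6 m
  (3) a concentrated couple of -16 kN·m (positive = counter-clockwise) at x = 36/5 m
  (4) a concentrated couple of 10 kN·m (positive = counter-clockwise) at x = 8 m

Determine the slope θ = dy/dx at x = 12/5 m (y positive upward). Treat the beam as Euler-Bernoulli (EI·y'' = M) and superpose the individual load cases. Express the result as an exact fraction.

θ(12/5) = -23571/31250000 rad

Load 1 — triangular load w₀=19 kN/m (0→w₀ over full span):
  θ_1 = -w₀(2x(L-x)(L-2x)(x+2L)+x²(L-x)²)/(120LEI) = -19·(2·(12/5)·(12-(12/5))·(12-2·(12/5))·((12/5)+2·12)+(12/5)²·(12-(12/5))²)/(120·12·200000) = -1197/1953125 rad
Load 2 — point force P=14 kN at a=6 m (b=L-a=6):
  θ_2 = -Pb²x(2aL-(3a+b)x)/(2L³EI)  [x≤a] = -14·6²·(12/5)·(2·6·12-(3·6+6)·(12/5))/(2·12³·200000) = -189/1250000 rad
Load 3 — applied couple M₀=-16 kN·m at a=36/5 m (b=L-a=24/5):
  θ_3 = (R_Ax²/2 - M_Ax)/EI  [x≤a] with R_A=-48/25, M_A=-128/25 = ((-48/25)·(12/5)²/2 - (-128/25)·(12/5))/200000 = 66/1953125 rad
Load 4 — applied couple M₀=10 kN·m at a=8 m (b=L-a=4):
  θ_4 = (R_Ax²/2 - M_Ax)/EI  [x≤a] with R_A=10/9, M_A=10/3 = ((10/9)·(12/5)²/2 - (10/3)·(12/5))/200000 = -3/125000 rad
Superposition: θ = Σ θ_i = -23571/31250000 rad ≈ -0.000754 rad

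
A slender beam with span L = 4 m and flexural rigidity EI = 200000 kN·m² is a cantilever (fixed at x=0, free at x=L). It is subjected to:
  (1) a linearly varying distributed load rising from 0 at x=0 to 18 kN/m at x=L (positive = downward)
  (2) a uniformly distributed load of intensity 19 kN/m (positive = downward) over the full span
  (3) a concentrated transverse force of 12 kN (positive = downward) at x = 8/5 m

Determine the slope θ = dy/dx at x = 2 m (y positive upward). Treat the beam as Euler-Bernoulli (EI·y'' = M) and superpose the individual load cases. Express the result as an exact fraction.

θ(2) = -23677/15000000 rad

Load 1 — triangular load w₀=18 kN/m (0→w₀ over full span):
  θ_1 = (w₀Lx²/4-w₀L²x/3-w₀x⁴/(24L))/EI = (18·4·2²/4-18·4²·2/3-18·2⁴/(24·4))/200000 = -123/200000 rad
Load 2 — uniform load w=19 kN/m over full span:
  θ_2 = -wx(x²-3Lx+3L²)/(6EI) = -19·2·(2²-3·4·2+3·4²)/(6·200000) = -133/150000 rad
Load 3 — point force P=12 kN at a=8/5 m (b=L-a=12/5):
  θ_3 = -Pa²/(2EI)  [x>a] = -12·(8/5)²/(2·200000) = -6/78125 rad
Superposition: θ = Σ θ_i = -23677/15000000 rad ≈ -0.001578 rad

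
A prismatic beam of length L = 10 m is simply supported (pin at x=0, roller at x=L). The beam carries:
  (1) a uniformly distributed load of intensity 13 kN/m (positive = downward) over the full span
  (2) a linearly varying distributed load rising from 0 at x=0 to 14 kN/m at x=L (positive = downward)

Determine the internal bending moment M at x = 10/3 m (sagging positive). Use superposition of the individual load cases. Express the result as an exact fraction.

Load 1 — uniform load w=13 kN/m over full span:
  M_1 = wx(L-x)/2 = 13·(10/3)·(10-(10/3))/2 = 1300/9 kN·m
Load 2 — triangular load w₀=14 kN/m (0→w₀ over full span):
  M_2 = w₀Lx/6 - w₀x³/(6L) = 14·10·(10/3)/6 - 14·(10/3)³/(6·10) = 5600/81 kN·m
Superposition: M = Σ M_i = 17300/81 kN·m ≈ 213.580247 kN·m

M(10/3) = 17300/81 kN·m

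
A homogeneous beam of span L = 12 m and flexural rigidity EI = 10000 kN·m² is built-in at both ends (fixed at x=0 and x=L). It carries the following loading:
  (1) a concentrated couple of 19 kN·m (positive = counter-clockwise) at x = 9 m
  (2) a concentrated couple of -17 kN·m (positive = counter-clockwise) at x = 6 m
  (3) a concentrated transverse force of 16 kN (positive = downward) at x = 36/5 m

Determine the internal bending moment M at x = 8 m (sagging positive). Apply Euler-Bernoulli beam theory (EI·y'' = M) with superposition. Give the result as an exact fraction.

Load 1 — applied couple M₀=19 kN·m at a=9 m (b=L-a=3):
  M_1 = R_Ax - M_A  [x≤a] with R_A=57/32, M_A=95/16 = (57/32)·8 - (95/16) = 133/16 kN·m
Load 2 — applied couple M₀=-17 kN·m at a=6 m (b=L-a=6):
  M_2 = R_Ax - M_A - M₀  [x>a] with R_A=-17/8, M_A=-17/4 = (-17/8)·8 - (-17/4) - (-17) = 17/4 kN·m
Load 3 — point force P=16 kN at a=36/5 m (b=L-a=24/5):
  M_3 = Pa²(a+3b)(L-x)/L³ - Pa²b/L²  [x>a] = 16·(36/5)²·((36/5)+3·(24/5))·(12-8)/12³ - 16·(36/5)²·(24/5)/12² = 1728/125 kN·m
Superposition: M = Σ M_i = 52773/2000 kN·m ≈ 26.386500 kN·m

M(8) = 52773/2000 kN·m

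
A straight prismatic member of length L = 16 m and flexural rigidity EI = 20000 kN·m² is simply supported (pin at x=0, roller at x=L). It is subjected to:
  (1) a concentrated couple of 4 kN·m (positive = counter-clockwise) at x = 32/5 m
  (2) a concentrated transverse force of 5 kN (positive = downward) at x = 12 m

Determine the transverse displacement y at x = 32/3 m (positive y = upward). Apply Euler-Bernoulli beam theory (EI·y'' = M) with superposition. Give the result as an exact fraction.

Load 1 — applied couple M₀=4 kN·m at a=32/5 m (b=L-a=48/5):
  y_1 = (M₀x³/(6L)-M₀(x-a)²/2+C₁x)/EI  [x>a] with C₁=M₀(3b²-L²)/(6L)=64/75 = (4·(32/3)³/(6·16)-4·((32/3)-(32/5))²/2+(64/75)·(32/3))/20000 = 1472/1265625 m
Load 2 — point force P=5 kN at a=12 m (b=L-a=4):
  y_2 = -Pbx(L²-b²-x²)/(6LEI)  [x≤a] = -5·4·(32/3)·(16²-4²-(32/3)²)/(6·16·20000) = -142/10125 m
Superposition: y = Σ y_i = -5426/421875 m ≈ -0.012862 m

y(32/3) = -5426/421875 m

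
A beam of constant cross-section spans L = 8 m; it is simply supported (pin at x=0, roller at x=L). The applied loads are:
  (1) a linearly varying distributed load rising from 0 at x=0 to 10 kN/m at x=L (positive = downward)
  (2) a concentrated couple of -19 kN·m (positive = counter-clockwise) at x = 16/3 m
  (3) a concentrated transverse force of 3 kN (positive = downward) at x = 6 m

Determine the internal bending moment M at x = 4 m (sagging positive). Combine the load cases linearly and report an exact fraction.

Load 1 — triangular load w₀=10 kN/m (0→w₀ over full span):
  M_1 = w₀Lx/6 - w₀x³/(6L) = 10·8·4/6 - 10·4³/(6·8) = 40 kN·m
Load 2 — applied couple M₀=-19 kN·m at a=16/3 m (b=L-a=8/3):
  M_2 = M₀x/L  [x≤a] = (-19)·4/8 = -19/2 kN·m
Load 3 — point force P=3 kN at a=6 m (b=L-a=2):
  M_3 = Pbx/L  [x≤a] = 3·2·4/8 = 3 kN·m
Superposition: M = Σ M_i = 67/2 kN·m ≈ 33.500000 kN·m

M(4) = 67/2 kN·m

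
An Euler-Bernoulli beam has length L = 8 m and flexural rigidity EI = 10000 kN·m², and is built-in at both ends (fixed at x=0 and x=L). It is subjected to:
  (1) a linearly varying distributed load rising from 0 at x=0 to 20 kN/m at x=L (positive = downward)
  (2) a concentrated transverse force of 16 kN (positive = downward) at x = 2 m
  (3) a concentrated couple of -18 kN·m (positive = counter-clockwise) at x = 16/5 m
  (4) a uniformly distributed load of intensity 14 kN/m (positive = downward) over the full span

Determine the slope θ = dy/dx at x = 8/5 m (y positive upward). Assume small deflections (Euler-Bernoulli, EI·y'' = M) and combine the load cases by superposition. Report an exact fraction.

θ(8/5) = -12631/1171875 rad

Load 1 — triangular load w₀=20 kN/m (0→w₀ over full span):
  θ_1 = -w₀(2x(L-x)(L-2x)(x+2L)+x²(L-x)²)/(120LEI) = -20·(2·(8/5)·(8-(8/5))·(8-2·(8/5))·((8/5)+2·8)+(8/5)²·(8-(8/5))²)/(120·8·10000) = -896/234375 rad
Load 2 — point force P=16 kN at a=2 m (b=L-a=6):
  θ_2 = -Pb²x(2aL-(3a+b)x)/(2L³EI)  [x≤a] = -16·6²·(8/5)·(2·2·8-(3·2+6)·(8/5))/(2·8³·10000) = -18/15625 rad
Load 3 — applied couple M₀=-18 kN·m at a=16/5 m (b=L-a=24/5):
  θ_3 = (R_Ax²/2 - M_Ax)/EI  [x≤a] with R_A=-81/25, M_A=-54/25 = ((-81/25)·(8/5)²/2 - (-54/25)·(8/5))/10000 = -27/390625 rad
Load 4 — uniform load w=14 kN/m over full span:
  θ_4 = -wx(L-x)(L-2x)/(12EI) = -14·(8/5)·(8-(8/5))·(8-2·(8/5))/(12·10000) = -448/78125 rad
Superposition: θ = Σ θ_i = -12631/1171875 rad ≈ -0.010778 rad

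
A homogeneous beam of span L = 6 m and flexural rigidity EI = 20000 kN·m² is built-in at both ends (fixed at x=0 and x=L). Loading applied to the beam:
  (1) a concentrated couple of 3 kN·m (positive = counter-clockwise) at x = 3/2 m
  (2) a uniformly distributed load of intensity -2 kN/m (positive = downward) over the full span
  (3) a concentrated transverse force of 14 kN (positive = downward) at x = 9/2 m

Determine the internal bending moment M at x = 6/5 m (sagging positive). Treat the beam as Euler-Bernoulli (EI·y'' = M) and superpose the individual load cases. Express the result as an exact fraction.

Load 1 — applied couple M₀=3 kN·m at a=3/2 m (b=L-a=9/2):
  M_1 = R_Ax - M_A  [x≤a] with R_A=9/16, M_A=-9/16 = (9/16)·(6/5) - (-9/16) = 99/80 kN·m
Load 2 — uniform load w=-2 kN/m over full span:
  M_2 = wLx/2 - wL²/12 - wx²/2 = (-2)·6·(6/5)/2 - (-2)·6²/12 - (-2)·(6/5)²/2 = 6/25 kN·m
Load 3 — point force P=14 kN at a=9/2 m (b=L-a=3/2):
  M_3 = Pb²(3a+b)x/L³ - Pab²/L²  [x≤a] = 14·(3/2)²·(3·(9/2)+(3/2))·(6/5)/6³ - 14·(9/2)·(3/2)²/6² = -21/16 kN·m
Superposition: M = Σ M_i = 33/200 kN·m ≈ 0.165000 kN·m

M(6/5) = 33/200 kN·m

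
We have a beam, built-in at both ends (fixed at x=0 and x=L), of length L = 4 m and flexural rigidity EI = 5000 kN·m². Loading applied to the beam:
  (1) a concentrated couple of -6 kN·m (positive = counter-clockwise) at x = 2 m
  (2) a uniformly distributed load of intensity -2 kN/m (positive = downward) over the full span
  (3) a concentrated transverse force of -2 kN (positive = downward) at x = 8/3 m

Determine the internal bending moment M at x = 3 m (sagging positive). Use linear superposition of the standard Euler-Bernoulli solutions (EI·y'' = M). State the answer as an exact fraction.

M(3) = 13/108 kN·m

Load 1 — applied couple M₀=-6 kN·m at a=2 m (b=L-a=2):
  M_1 = R_Ax - M_A - M₀  [x>a] with R_A=-9/4, M_A=-3/2 = (-9/4)·3 - (-3/2) - (-6) = 3/4 kN·m
Load 2 — uniform load w=-2 kN/m over full span:
  M_2 = wLx/2 - wL²/12 - wx²/2 = (-2)·4·3/2 - (-2)·4²/12 - (-2)·3²/2 = -1/3 kN·m
Load 3 — point force P=-2 kN at a=8/3 m (b=L-a=4/3):
  M_3 = Pa²(a+3b)(L-x)/L³ - Pa²b/L²  [x>a] = (-2)·(8/3)²·((8/3)+3·(4/3))·(4-3)/4³ - (-2)·(8/3)²·(4/3)/4² = -8/27 kN·m
Superposition: M = Σ M_i = 13/108 kN·m ≈ 0.120370 kN·m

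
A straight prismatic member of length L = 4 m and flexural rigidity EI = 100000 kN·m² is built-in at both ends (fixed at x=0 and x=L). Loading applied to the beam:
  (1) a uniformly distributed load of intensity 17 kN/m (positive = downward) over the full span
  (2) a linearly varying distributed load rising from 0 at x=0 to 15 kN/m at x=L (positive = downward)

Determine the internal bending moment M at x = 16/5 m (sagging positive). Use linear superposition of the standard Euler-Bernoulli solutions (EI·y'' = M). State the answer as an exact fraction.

Load 1 — uniform load w=17 kN/m over full span:
  M_1 = wLx/2 - wL²/12 - wx²/2 = 17·4·(16/5)/2 - 17·4²/12 - 17·(16/5)²/2 = -68/75 kN·m
Load 2 — triangular load w₀=15 kN/m (0→w₀ over full span):
  M_2 = 3w₀Lx/20 - w₀L²/30 - w₀x³/(6L) = 3·15·4·(16/5)/20 - 15·4²/30 - 15·(16/5)³/(6·4) = 8/25 kN·m
Superposition: M = Σ M_i = -44/75 kN·m ≈ -0.586667 kN·m

M(16/5) = -44/75 kN·m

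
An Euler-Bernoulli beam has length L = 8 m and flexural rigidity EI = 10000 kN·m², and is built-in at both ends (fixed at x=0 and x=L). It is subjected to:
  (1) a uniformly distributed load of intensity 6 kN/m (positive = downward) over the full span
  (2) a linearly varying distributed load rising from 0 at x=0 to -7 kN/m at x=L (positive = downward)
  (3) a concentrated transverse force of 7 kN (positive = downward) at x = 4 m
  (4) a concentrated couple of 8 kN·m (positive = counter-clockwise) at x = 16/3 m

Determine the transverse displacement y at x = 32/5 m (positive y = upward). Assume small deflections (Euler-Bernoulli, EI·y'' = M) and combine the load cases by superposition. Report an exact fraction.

y(32/5) = -145622/87890625 m

Load 1 — uniform load w=6 kN/m over full span:
  y_1 = -wx²(L-x)²/(24EI) = -6·(32/5)²·(8-(32/5))²/(24·10000) = -1024/390625 m
Load 2 — triangular load w₀=-7 kN/m (0→w₀ over full span):
  y_2 = -w₀x²(L-x)²(x+2L)/(120LEI) = -(-7)·(32/5)²·(8-(32/5))²·((32/5)+2·8)/(120·8·10000) = 50176/29296875 m
Load 3 — point force P=7 kN at a=4 m (b=L-a=4):
  y_3 = -Pa²(L-x)²(3bL-(3b+a)(L-x))/(6L³EI)  [x>a] = -7·4²·(8-(32/5))²·(3·4·8-(3·4+4)·(8-(32/5)))/(6·8³·10000) = -154/234375 m
Load 4 — applied couple M₀=8 kN·m at a=16/3 m (b=L-a=8/3):
  y_4 = (R_Ax³/6 - M_Ax²/2 - M₀(x-a)²/2)/EI  [x>a] with R_A=4/3, M_A=8/3 = ((4/3)·(32/5)³/6 - (8/3)·(32/5)²/2 - 8·((32/5)-(16/3))²/2)/10000 = -64/703125 m
Superposition: y = Σ y_i = -145622/87890625 m ≈ -0.001657 m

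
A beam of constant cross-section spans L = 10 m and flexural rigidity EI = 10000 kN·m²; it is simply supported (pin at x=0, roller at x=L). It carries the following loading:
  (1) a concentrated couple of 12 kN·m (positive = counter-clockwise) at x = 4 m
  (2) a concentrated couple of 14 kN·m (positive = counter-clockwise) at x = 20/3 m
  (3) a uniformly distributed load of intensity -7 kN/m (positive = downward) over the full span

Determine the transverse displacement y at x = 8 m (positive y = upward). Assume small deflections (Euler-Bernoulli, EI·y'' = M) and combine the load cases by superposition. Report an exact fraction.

Load 1 — applied couple M₀=12 kN·m at a=4 m (b=L-a=6):
  y_1 = (M₀x³/(6L)-M₀(x-a)²/2+C₁x)/EI  [x>a] with C₁=M₀(3b²-L²)/(6L)=8/5 = (12·8³/(6·10)-12·(8-4)²/2+(8/5)·8)/10000 = 6/3125 m
Load 2 — applied couple M₀=14 kN·m at a=20/3 m (b=L-a=10/3):
  y_2 = (M₀x³/(6L)-M₀(x-a)²/2+C₁x)/EI  [x>a] with C₁=M₀(3b²-L²)/(6L)=-140/9 = (14·8³/(6·10)-14·(8-(20/3))²/2+(-140/9)·8)/10000 = -49/28125 m
Load 3 — uniform load w=-7 kN/m over full span:
  y_3 = -wx(L³-2Lx²+x³)/(24EI) = -(-7)·8·(10³-2·10·8²+8³)/(24·10000) = 203/3750 m
Superposition: y = Σ y_i = 611/11250 m ≈ 0.054311 m

y(8) = 611/11250 m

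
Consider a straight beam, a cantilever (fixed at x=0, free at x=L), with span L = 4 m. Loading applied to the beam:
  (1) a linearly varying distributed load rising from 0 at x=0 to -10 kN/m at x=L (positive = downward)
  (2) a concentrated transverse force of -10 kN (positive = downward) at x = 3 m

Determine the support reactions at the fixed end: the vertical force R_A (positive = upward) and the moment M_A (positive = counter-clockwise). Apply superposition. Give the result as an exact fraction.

R_A = -30 kN, M_A = -250/3 kN·m

Load 1 — triangular load w₀=-10 kN/m (0→w₀ over full span):
  R_A = w₀L/2 = (-10)·4/2 = -20 kN
  M_A = w₀L²/3 = (-10)·4²/3 = -160/3 kN·m
Load 2 — point force P=-10 kN at a=3 m (b=L-a=1):
  R_A = P = (-10) = -10 kN
  M_A = Pa = (-10)·3 = -30 kN·m
Superposition: R_A = -30 kN, M_A = -250/3 kN·m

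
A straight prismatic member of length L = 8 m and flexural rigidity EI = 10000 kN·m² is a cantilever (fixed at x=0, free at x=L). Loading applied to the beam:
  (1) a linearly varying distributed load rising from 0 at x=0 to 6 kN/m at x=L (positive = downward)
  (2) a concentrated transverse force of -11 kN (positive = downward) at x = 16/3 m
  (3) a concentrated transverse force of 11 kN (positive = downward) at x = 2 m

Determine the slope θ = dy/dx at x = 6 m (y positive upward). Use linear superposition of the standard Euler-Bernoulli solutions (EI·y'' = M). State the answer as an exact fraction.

Load 1 — triangular load w₀=6 kN/m (0→w₀ over full span):
  θ_1 = (w₀Lx²/4-w₀L²x/3-w₀x⁴/(24L))/EI = (6·8·6²/4-6·8²·6/3-6·6⁴/(24·8))/10000 = -753/20000 rad
Load 2 — point force P=-11 kN at a=16/3 m (b=L-a=8/3):
  θ_2 = -Pa²/(2EI)  [x>a] = -(-11)·(16/3)²/(2·10000) = 88/5625 rad
Load 3 — point force P=11 kN at a=2 m (b=L-a=6):
  θ_3 = -Pa²/(2EI)  [x>a] = -11·2²/(2·10000) = -11/5000 rad
Superposition: θ = Σ θ_i = -4357/180000 rad ≈ -0.024206 rad

θ(6) = -4357/180000 rad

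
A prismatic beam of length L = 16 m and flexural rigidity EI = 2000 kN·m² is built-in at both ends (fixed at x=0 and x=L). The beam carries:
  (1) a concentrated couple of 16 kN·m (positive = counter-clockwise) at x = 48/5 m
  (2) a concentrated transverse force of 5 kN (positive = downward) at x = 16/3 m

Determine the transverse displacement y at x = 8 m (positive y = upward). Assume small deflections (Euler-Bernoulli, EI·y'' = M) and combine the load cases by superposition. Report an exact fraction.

y(8) = -15184/253125 m

Load 1 — applied couple M₀=16 kN·m at a=48/5 m (b=L-a=32/5):
  y_1 = (R_Ax³/6 - M_Ax²/2)/EI  [x≤a] with R_A=36/25, M_A=128/25 = ((36/25)·8³/6 - (128/25)·8²/2)/2000 = -64/3125 m
Load 2 — point force P=5 kN at a=16/3 m (b=L-a=32/3):
  y_2 = -Pa²(L-x)²(3bL-(3b+a)(L-x))/(6L³EI)  [x>a] = -5·(16/3)²·(16-8)²·(3·(32/3)·16-(3·(32/3)+(16/3))·(16-8))/(6·16³·2000) = -16/405 m
Superposition: y = Σ y_i = -15184/253125 m ≈ -0.059986 m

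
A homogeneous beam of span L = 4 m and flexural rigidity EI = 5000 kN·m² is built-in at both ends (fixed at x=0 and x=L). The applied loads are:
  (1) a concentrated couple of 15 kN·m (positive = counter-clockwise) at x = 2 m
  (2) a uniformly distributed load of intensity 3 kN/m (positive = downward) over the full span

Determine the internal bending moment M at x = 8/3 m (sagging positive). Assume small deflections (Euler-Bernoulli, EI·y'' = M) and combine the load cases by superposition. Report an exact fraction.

M(8/3) = -29/12 kN·m

Load 1 — applied couple M₀=15 kN·m at a=2 m (b=L-a=2):
  M_1 = R_Ax - M_A - M₀  [x>a] with R_A=45/8, M_A=15/4 = (45/8)·(8/3) - (15/4) - 15 = -15/4 kN·m
Load 2 — uniform load w=3 kN/m over full span:
  M_2 = wLx/2 - wL²/12 - wx²/2 = 3·4·(8/3)/2 - 3·4²/12 - 3·(8/3)²/2 = 4/3 kN·m
Superposition: M = Σ M_i = -29/12 kN·m ≈ -2.416667 kN·m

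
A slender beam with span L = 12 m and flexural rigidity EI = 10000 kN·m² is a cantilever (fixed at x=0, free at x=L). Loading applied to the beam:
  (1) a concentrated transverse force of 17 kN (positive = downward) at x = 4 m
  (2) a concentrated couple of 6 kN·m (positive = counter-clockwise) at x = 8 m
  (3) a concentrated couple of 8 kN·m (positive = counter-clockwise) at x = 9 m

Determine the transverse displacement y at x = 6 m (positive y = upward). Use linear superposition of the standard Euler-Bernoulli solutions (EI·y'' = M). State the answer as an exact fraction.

Load 1 — point force P=17 kN at a=4 m (b=L-a=8):
  y_1 = -Pa²(3x-a)/(6EI)  [x>a] = -17·4²·(3·6-4)/(6·10000) = -119/1875 m
Load 2 — applied couple M₀=6 kN·m at a=8 m (b=L-a=4):
  y_2 = M₀x²/(2EI)  [x≤a] = 6·6²/(2·10000) = 27/2500 m
Load 3 — applied couple M₀=8 kN·m at a=9 m (b=L-a=3):
  y_3 = M₀x²/(2EI)  [x≤a] = 8·6²/(2·10000) = 9/625 m
Superposition: y = Σ y_i = -287/7500 m ≈ -0.038267 m

y(6) = -287/7500 m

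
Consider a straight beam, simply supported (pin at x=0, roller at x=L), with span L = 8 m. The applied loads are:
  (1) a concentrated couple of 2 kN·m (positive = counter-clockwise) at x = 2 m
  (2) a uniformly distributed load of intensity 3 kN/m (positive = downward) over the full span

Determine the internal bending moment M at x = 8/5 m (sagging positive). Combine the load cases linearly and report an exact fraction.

M(8/5) = 394/25 kN·m

Load 1 — applied couple M₀=2 kN·m at a=2 m (b=L-a=6):
  M_1 = M₀x/L  [x≤a] = 2·(8/5)/8 = 2/5 kN·m
Load 2 — uniform load w=3 kN/m over full span:
  M_2 = wx(L-x)/2 = 3·(8/5)·(8-(8/5))/2 = 384/25 kN·m
Superposition: M = Σ M_i = 394/25 kN·m ≈ 15.760000 kN·m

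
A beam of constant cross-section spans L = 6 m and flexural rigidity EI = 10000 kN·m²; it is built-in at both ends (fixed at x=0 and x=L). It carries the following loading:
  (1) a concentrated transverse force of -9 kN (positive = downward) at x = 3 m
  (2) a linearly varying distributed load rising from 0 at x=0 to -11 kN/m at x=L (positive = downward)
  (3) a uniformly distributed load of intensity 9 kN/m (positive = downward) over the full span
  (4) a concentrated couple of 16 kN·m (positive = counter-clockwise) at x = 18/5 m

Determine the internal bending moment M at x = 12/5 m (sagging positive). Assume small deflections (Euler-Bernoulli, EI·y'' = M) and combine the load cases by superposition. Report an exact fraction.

Load 1 — point force P=-9 kN at a=3 m (b=L-a=3):
  M_1 = Pb²(3a+b)x/L³ - Pab²/L²  [x≤a] = (-9)·3²·(3·3+3)·(12/5)/6³ - (-9)·3·3²/6² = -81/20 kN·m
Load 2 — triangular load w₀=-11 kN/m (0→w₀ over full span):
  M_2 = 3w₀Lx/20 - w₀L²/30 - w₀x³/(6L) = 3·(-11)·6·(12/5)/20 - (-11)·6²/30 - (-11)·(12/5)³/(6·6) = -792/125 kN·m
Load 3 — uniform load w=9 kN/m over full span:
  M_3 = wLx/2 - wL²/12 - wx²/2 = 9·6·(12/5)/2 - 9·6²/12 - 9·(12/5)²/2 = 297/25 kN·m
Load 4 — applied couple M₀=16 kN·m at a=18/5 m (b=L-a=12/5):
  M_4 = R_Ax - M_A  [x≤a] with R_A=96/25, M_A=128/25 = (96/25)·(12/5) - (128/25) = 512/125 kN·m
Superposition: M = Σ M_i = 559/100 kN·m ≈ 5.590000 kN·m

M(12/5) = 559/100 kN·m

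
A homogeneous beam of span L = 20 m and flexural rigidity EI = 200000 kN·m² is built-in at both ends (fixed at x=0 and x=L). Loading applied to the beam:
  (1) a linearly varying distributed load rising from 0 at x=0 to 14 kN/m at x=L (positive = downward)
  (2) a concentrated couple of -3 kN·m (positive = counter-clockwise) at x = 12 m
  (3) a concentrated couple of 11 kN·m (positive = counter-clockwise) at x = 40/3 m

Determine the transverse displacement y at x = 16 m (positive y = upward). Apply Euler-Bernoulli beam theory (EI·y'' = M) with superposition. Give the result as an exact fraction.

y(16) = -189341/28125000 m

Load 1 — triangular load w₀=14 kN/m (0→w₀ over full span):
  y_1 = -w₀x²(L-x)²(x+2L)/(120LEI) = -14·16²·(20-16)²·(16+2·20)/(120·20·200000) = -1568/234375 m
Load 2 — applied couple M₀=-3 kN·m at a=12 m (b=L-a=8):
  y_2 = (R_Ax³/6 - M_Ax²/2 - M₀(x-a)²/2)/EI  [x>a] with R_A=-27/125, M_A=-24/25 = ((-27/125)·16³/6 - (-24/25)·16²/2 - (-3)·(16-12)²/2)/200000 = -9/3125000 m
Load 3 — applied couple M₀=11 kN·m at a=40/3 m (b=L-a=20/3):
  y_3 = (R_Ax³/6 - M_Ax²/2 - M₀(x-a)²/2)/EI  [x>a] with R_A=11/15, M_A=11/3 = ((11/15)·16³/6 - (11/3)·16²/2 - 11·(16-(40/3))²/2)/200000 = -11/281250 m
Superposition: y = Σ y_i = -189341/28125000 m ≈ -0.006732 m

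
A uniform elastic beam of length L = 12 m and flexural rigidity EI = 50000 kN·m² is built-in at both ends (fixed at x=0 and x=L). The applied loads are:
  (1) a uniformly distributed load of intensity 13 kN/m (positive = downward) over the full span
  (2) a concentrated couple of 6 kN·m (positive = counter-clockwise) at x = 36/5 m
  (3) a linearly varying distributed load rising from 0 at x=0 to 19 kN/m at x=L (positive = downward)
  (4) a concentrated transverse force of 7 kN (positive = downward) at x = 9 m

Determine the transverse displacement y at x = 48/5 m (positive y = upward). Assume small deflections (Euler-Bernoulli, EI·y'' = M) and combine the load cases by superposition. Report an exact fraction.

y(48/5) = -16964883/1562500000 m

Load 1 — uniform load w=13 kN/m over full span:
  y_1 = -wx²(L-x)²/(24EI) = -13·(48/5)²·(12-(48/5))²/(24·50000) = -11232/1953125 m
Load 2 — applied couple M₀=6 kN·m at a=36/5 m (b=L-a=24/5):
  y_2 = (R_Ax³/6 - M_Ax²/2 - M₀(x-a)²/2)/EI  [x>a] with R_A=18/25, M_A=48/25 = ((18/25)·(48/5)³/6 - (48/25)·(48/5)²/2 - 6·((48/5)-(36/5))²/2)/50000 = 81/9765625 m
Load 3 — triangular load w₀=19 kN/m (0→w₀ over full span):
  y_3 = -w₀x²(L-x)²(x+2L)/(120LEI) = -19·(48/5)²·(12-(48/5))²·((48/5)+2·12)/(120·12·50000) = -229824/48828125 m
Load 4 — point force P=7 kN at a=9 m (b=L-a=3):
  y_4 = -Pa²(L-x)²(3bL-(3b+a)(L-x))/(6L³EI)  [x>a] = -7·9²·(12-(48/5))²·(3·3·12-(3·3+9)·(12-(48/5)))/(6·12³·50000) = -5103/12500000 m
Superposition: y = Σ y_i = -16964883/1562500000 m ≈ -0.010858 m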